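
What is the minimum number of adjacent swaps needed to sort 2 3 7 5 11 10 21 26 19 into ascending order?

Each adjacent swap fixes exactly one inversion, so the minimum swap count equals the number of inversions.
Count inversions — for each element, later elements that are smaller:
2: none → 0
3: none → 0
7: 5 → 1
5: none → 0
11: 10 → 1
10: none → 0
21: 19 → 1
26: 19 → 1
19: none → 0
Total inversions: 0 + 0 + 1 + 0 + 1 + 0 + 1 + 1 + 0 = 4

4 adjacent swaps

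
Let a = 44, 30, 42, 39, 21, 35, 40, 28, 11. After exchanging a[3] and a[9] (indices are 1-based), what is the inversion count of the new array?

Positions 3 and 9 hold 42 and 11; after swapping, the array is [44, 30, 11, 39, 21, 35, 40, 28, 42].
Element-by-element contributions:
44: 8
30: 3
11: 0
39: 3
21: 0
35: 1
40: 1
28: 0
42: 0
Sum: 8 + 3 + 0 + 3 + 0 + 1 + 1 + 0 + 0 = 16

16 inversions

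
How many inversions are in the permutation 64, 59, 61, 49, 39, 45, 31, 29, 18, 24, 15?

Inversions: 52

For each element, count later entries that are smaller:
64: 10
59: 8
61: 8
49: 7
39: 5
45: 5
31: 4
29: 3
18: 1
24: 1
15: 0
Sum: 10 + 8 + 8 + 7 + 5 + 5 + 4 + 3 + 1 + 1 + 0 = 52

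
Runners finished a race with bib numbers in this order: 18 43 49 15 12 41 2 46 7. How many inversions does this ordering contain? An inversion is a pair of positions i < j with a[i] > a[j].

For each element, count later entries that are smaller:
18: 4
43: 5
49: 6
15: 3
12: 2
41: 2
2: 0
46: 1
7: 0
Sum: 4 + 5 + 6 + 3 + 2 + 2 + 0 + 1 + 0 = 23

23 inversions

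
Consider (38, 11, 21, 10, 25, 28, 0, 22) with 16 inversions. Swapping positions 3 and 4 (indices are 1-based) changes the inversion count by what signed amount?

Positions 3 and 4 hold 21 and 10; after swapping, the array is [38, 11, 10, 21, 25, 28, 0, 22].
Count, for each position, how many later elements it exceeds:
38 → 11, 10, 21, 25, 28, 0, 22 → 7
11 → 10, 0 → 2
10 → 0 → 1
21 → 0 → 1
25 → 0, 22 → 2
28 → 0, 22 → 2
0 → none → 0
22 → none → 0
Sum: 7 + 2 + 1 + 1 + 2 + 2 + 0 + 0 = 15
Change: 15 − 16 = -1

-1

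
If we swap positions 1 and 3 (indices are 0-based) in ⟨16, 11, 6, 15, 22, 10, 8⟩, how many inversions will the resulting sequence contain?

Positions 1 and 3 hold 11 and 15; after swapping, the array is [16, 15, 6, 11, 22, 10, 8].
Sweep left to right; for each value list the smaller values that follow it:
16 → 15, 6, 11, 10, 8 → 5
15 → 6, 11, 10, 8 → 4
6 → none → 0
11 → 10, 8 → 2
22 → 10, 8 → 2
10 → 8 → 1
8 → none → 0
Sum: 5 + 4 + 0 + 2 + 2 + 1 + 0 = 14

14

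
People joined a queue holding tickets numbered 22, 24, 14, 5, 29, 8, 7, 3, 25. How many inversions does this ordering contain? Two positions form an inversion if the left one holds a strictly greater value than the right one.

22

Count, for each position, how many later elements it exceeds:
22 → 14, 5, 8, 7, 3 → 5
24 → 14, 5, 8, 7, 3 → 5
14 → 5, 8, 7, 3 → 4
5 → 3 → 1
29 → 8, 7, 3, 25 → 4
8 → 7, 3 → 2
7 → 3 → 1
3 → none → 0
25 → none → 0
Sum: 5 + 5 + 4 + 1 + 4 + 2 + 1 + 0 + 0 = 22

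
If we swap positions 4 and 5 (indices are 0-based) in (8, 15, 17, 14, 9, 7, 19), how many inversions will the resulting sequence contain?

9

Positions 4 and 5 hold 9 and 7; after swapping, the array is [8, 15, 17, 14, 7, 9, 19].
Element-by-element contributions:
8 → 7 → 1
15 → 14, 7, 9 → 3
17 → 14, 7, 9 → 3
14 → 7, 9 → 2
7 → none → 0
9 → none → 0
19 → none → 0
Sum: 1 + 3 + 3 + 2 + 0 + 0 + 0 = 9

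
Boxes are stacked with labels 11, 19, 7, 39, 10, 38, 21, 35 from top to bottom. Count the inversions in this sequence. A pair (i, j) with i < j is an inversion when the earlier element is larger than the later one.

Count, for each position, how many later elements it exceeds:
11 → 7, 10 → 2
19 → 7, 10 → 2
7 → none → 0
39 → 10, 38, 21, 35 → 4
10 → none → 0
38 → 21, 35 → 2
21 → none → 0
35 → none → 0
Sum: 2 + 2 + 0 + 4 + 0 + 2 + 0 + 0 = 10

10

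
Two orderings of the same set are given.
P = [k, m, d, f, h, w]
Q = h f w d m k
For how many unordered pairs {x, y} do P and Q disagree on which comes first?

Assign each item its position (1..6) in the first ordering, then rewrite the second ordering as that position sequence:
positions: k→1, m→2, d→3, f→4, h→5, w→6
second ordering as positions: [5, 4, 6, 3, 2, 1]
Discordant pairs = inversions in this position sequence.
5: 4, 3, 2, 1 → 4
4: 3, 2, 1 → 3
6: 3, 2, 1 → 3
3: 2, 1 → 2
2: 1 → 1
1: 0
Total: 4 + 3 + 3 + 2 + 1 + 0 = 13

13 disagreeing pairs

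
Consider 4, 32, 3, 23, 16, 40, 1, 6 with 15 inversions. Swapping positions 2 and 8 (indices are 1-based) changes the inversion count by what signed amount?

-5

Positions 2 and 8 hold 32 and 6; after swapping, the array is [4, 6, 3, 23, 16, 40, 1, 32].
Element-by-element contributions:
4 → 3, 1 → 2
6 → 3, 1 → 2
3 → 1 → 1
23 → 16, 1 → 2
16 → 1 → 1
40 → 1, 32 → 2
1 → none → 0
32 → none → 0
Sum: 2 + 2 + 1 + 2 + 1 + 2 + 0 + 0 = 10
Change: 10 − 15 = -5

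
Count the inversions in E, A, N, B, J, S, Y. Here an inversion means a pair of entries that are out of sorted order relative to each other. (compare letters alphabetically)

4 out-of-order pairs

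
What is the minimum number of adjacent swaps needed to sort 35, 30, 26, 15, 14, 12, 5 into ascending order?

21 adjacent swaps

The minimum number of adjacent swaps to sort an array equals its inversion count, since every such swap removes exactly one inversion.
Count inversions — for each element, later elements that are smaller:
35: 30, 26, 15, 14, 12, 5 → 6
30: 26, 15, 14, 12, 5 → 5
26: 15, 14, 12, 5 → 4
15: 14, 12, 5 → 3
14: 12, 5 → 2
12: 5 → 1
5: none → 0
Total inversions: 6 + 5 + 4 + 3 + 2 + 1 + 0 = 21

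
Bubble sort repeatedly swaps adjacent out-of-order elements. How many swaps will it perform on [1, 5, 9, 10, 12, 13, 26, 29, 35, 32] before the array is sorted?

Each adjacent swap fixes exactly one inversion, so the minimum swap count equals the number of inversions.
Count inversions — for each element, later elements that are smaller:
1: none → 0
5: none → 0
9: none → 0
10: none → 0
12: none → 0
13: none → 0
26: none → 0
29: none → 0
35: 32 → 1
32: none → 0
Total inversions: 0 + 0 + 0 + 0 + 0 + 0 + 0 + 0 + 1 + 0 = 1

1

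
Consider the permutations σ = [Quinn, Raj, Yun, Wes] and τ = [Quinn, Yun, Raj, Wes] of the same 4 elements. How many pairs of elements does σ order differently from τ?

Assign each item its position (1..4) in the first ordering, then rewrite the second ordering as that position sequence:
positions: Quinn→1, Raj→2, Yun→3, Wes→4
second ordering as positions: [1, 3, 2, 4]
Discordant pairs = inversions in this position sequence.
1: 0
3: 2 → 1
2: 0
4: 0
Total: 0 + 1 + 0 + 0 = 1

1 discordant pair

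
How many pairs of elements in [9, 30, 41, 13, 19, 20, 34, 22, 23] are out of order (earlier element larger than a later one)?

Sweep left to right; for each value list the smaller values that follow it:
9 → none → 0
30 → 13, 19, 20, 22, 23 → 5
41 → 13, 19, 20, 34, 22, 23 → 6
13 → none → 0
19 → none → 0
20 → none → 0
34 → 22, 23 → 2
22 → none → 0
23 → none → 0
Sum: 0 + 5 + 6 + 0 + 0 + 0 + 2 + 0 + 0 = 13

13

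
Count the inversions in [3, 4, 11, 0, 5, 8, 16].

Inversion pairs (indices are 1-based):
(1,4): 3 > 0
(2,4): 4 > 0
(3,4): 11 > 0
(3,5): 11 > 5
(3,6): 11 > 8
That's 5 pairs.

There are 5 inversions.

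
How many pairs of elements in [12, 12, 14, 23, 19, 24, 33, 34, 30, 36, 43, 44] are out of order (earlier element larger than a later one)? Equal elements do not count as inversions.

Out-of-order pairs: 3

For each element, count later entries that are smaller:
12 → none → 0
12 → none → 0
14 → none → 0
23 → 19 → 1
19 → none → 0
24 → none → 0
33 → 30 → 1
34 → 30 → 1
30 → none → 0
36 → none → 0
43 → none → 0
44 → none → 0
Sum: 0 + 0 + 0 + 1 + 0 + 0 + 1 + 1 + 0 + 0 + 0 + 0 = 3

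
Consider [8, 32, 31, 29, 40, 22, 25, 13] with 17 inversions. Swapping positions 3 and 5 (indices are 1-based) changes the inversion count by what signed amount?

+1

Positions 3 and 5 hold 31 and 40; after swapping, the array is [8, 32, 40, 29, 31, 22, 25, 13].
Sweep left to right; for each value list the smaller values that follow it:
8: 0
32: 5
40: 5
29: 3
31: 3
22: 1
25: 1
13: 0
Sum: 0 + 5 + 5 + 3 + 3 + 1 + 1 + 0 = 18
Change: 18 − 17 = +1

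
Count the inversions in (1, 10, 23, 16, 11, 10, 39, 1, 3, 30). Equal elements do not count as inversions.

19 inversions

Element-by-element contributions:
1 → none → 0
10 → 1, 3 → 2
23 → 16, 11, 10, 1, 3 → 5
16 → 11, 10, 1, 3 → 4
11 → 10, 1, 3 → 3
10 → 1, 3 → 2
39 → 1, 3, 30 → 3
1 → none → 0
3 → none → 0
30 → none → 0
Sum: 0 + 2 + 5 + 4 + 3 + 2 + 3 + 0 + 0 + 0 = 19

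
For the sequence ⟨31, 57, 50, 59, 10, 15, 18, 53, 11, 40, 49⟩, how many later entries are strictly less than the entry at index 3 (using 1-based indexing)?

6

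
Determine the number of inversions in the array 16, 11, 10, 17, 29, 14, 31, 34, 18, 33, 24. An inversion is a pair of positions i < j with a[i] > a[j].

For each element, count later entries that are smaller:
16: 3
11: 1
10: 0
17: 1
29: 3
14: 0
31: 2
34: 3
18: 0
33: 1
24: 0
Sum: 3 + 1 + 0 + 1 + 3 + 0 + 2 + 3 + 0 + 1 + 0 = 14

There are 14 inversions.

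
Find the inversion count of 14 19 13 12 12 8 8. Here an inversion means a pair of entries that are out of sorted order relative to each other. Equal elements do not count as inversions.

There are 18 inversions.

Count, for each position, how many later elements it exceeds:
14: 5
19: 5
13: 4
12: 2
12: 2
8: 0
8: 0
Sum: 5 + 5 + 4 + 2 + 2 + 0 + 0 = 18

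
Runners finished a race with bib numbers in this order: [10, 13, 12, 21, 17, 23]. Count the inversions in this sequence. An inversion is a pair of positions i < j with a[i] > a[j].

Sweep left to right; for each value list the smaller values that follow it:
10 → none → 0
13 → 12 → 1
12 → none → 0
21 → 17 → 1
17 → none → 0
23 → none → 0
Sum: 0 + 1 + 0 + 1 + 0 + 0 = 2

2 out-of-order pairs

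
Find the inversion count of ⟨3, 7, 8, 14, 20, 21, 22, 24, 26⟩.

Element-by-element contributions:
3 → none → 0
7 → none → 0
8 → none → 0
14 → none → 0
20 → none → 0
21 → none → 0
22 → none → 0
24 → none → 0
26 → none → 0
Sum: 0 + 0 + 0 + 0 + 0 + 0 + 0 + 0 + 0 = 0

0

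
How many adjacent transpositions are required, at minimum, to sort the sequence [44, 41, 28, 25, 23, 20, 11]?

Minimum adjacent swaps = number of inversions (each swap of adjacent out-of-order elements removes one inversion and no swap can remove more).
Count inversions — for each element, later elements that are smaller:
44: 41, 28, 25, 23, 20, 11 → 6
41: 28, 25, 23, 20, 11 → 5
28: 25, 23, 20, 11 → 4
25: 23, 20, 11 → 3
23: 20, 11 → 2
20: 11 → 1
11: none → 0
Total inversions: 6 + 5 + 4 + 3 + 2 + 1 + 0 = 21

21 adjacent swaps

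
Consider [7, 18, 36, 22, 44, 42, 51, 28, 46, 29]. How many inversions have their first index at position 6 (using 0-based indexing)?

3

The element at index 6 is 51.
Elements after it: 28, 46, 29
Those smaller than 51: 28, 46, 29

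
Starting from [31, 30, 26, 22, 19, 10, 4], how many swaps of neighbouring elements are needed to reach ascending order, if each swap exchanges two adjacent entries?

Each adjacent swap fixes exactly one inversion, so the minimum swap count equals the number of inversions.
Count inversions — for each element, later elements that are smaller:
31: 30, 26, 22, 19, 10, 4 → 6
30: 26, 22, 19, 10, 4 → 5
26: 22, 19, 10, 4 → 4
22: 19, 10, 4 → 3
19: 10, 4 → 2
10: 4 → 1
4: none → 0
Total inversions: 6 + 5 + 4 + 3 + 2 + 1 + 0 = 21

21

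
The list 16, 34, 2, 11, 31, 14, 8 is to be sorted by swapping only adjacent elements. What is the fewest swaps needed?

13 adjacent swaps

Minimum adjacent swaps = number of inversions (each swap of adjacent out-of-order elements removes one inversion and no swap can remove more).
Count inversions — for each element, later elements that are smaller:
16: 2, 11, 14, 8 → 4
34: 2, 11, 31, 14, 8 → 5
2: none → 0
11: 8 → 1
31: 14, 8 → 2
14: 8 → 1
8: none → 0
Total inversions: 4 + 5 + 0 + 1 + 2 + 1 + 0 = 13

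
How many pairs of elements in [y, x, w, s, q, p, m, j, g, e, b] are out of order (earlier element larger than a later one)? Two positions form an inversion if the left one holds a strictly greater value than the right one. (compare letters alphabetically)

For each element, count later entries that are smaller:
y: 10
x: 9
w: 8
s: 7
q: 6
p: 5
m: 4
j: 3
g: 2
e: 1
b: 0
Sum: 10 + 9 + 8 + 7 + 6 + 5 + 4 + 3 + 2 + 1 + 0 = 55

55 inversions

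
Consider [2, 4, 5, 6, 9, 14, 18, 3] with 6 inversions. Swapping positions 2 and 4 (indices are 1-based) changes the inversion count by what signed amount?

+3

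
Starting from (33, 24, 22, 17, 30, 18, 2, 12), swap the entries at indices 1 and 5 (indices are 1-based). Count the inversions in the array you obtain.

There are 22 inversions.

Positions 1 and 5 hold 33 and 30; after swapping, the array is [30, 24, 22, 17, 33, 18, 2, 12].
For each element, count later entries that are smaller:
30 → 24, 22, 17, 18, 2, 12 → 6
24 → 22, 17, 18, 2, 12 → 5
22 → 17, 18, 2, 12 → 4
17 → 2, 12 → 2
33 → 18, 2, 12 → 3
18 → 2, 12 → 2
2 → none → 0
12 → none → 0
Sum: 6 + 5 + 4 + 2 + 3 + 2 + 0 + 0 = 22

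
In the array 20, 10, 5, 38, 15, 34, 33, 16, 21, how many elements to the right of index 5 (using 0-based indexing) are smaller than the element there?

The element at index 5 is 34.
Elements after it: 33, 16, 21
Those smaller than 34: 33, 16, 21

3 such elements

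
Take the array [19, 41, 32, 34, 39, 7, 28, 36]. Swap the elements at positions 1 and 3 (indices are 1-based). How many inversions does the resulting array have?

Positions 1 and 3 hold 19 and 32; after swapping, the array is [32, 41, 19, 34, 39, 7, 28, 36].
Sweep left to right; for each value list the smaller values that follow it:
32 → 19, 7, 28 → 3
41 → 19, 34, 39, 7, 28, 36 → 6
19 → 7 → 1
34 → 7, 28 → 2
39 → 7, 28, 36 → 3
7 → none → 0
28 → none → 0
36 → none → 0
Sum: 3 + 6 + 1 + 2 + 3 + 0 + 0 + 0 = 15

15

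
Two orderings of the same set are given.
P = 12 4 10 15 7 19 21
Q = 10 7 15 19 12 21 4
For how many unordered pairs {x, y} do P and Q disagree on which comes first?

10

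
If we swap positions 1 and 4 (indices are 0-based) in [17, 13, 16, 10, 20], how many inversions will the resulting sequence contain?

8 inversions

Positions 1 and 4 hold 13 and 20; after swapping, the array is [17, 20, 16, 10, 13].
Sweep left to right; for each value list the smaller values that follow it:
17 → 16, 10, 13 → 3
20 → 16, 10, 13 → 3
16 → 10, 13 → 2
10 → none → 0
13 → none → 0
Sum: 3 + 3 + 2 + 0 + 0 = 8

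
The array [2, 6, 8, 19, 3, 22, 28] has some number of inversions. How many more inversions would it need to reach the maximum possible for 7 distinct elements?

18

Maximum inversions for 7 distinct elements is C(7, 2) = 7·6/2 = 21.
Current inversions — for each element, count later smaller elements:
2: 0
6: 1
8: 1
19: 1
3: 0
22: 0
28: 0
Current total: 0 + 1 + 1 + 1 + 0 + 0 + 0 = 3
Shortfall: 21 − 3 = 18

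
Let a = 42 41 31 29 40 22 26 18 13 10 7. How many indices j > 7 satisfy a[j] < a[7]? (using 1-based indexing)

The element at index 7 is 26.
Elements after it: 18, 13, 10, 7
Those smaller than 26: 18, 13, 10, 7

4 such elements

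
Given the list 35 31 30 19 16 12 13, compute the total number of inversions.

There are 20 out-of-order pairs.

Element-by-element contributions:
35: 6
31: 5
30: 4
19: 3
16: 2
12: 0
13: 0
Sum: 6 + 5 + 4 + 3 + 2 + 0 + 0 = 20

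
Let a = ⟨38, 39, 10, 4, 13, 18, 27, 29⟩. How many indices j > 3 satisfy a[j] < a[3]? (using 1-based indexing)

1

The element at index 3 is 10.
Elements after it: 4, 13, 18, 27, 29
Those smaller than 10: 4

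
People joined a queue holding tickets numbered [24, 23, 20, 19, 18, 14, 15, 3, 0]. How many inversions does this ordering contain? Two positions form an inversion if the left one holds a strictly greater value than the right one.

Sweep left to right; for each value list the smaller values that follow it:
24 → 23, 20, 19, 18, 14, 15, 3, 0 → 8
23 → 20, 19, 18, 14, 15, 3, 0 → 7
20 → 19, 18, 14, 15, 3, 0 → 6
19 → 18, 14, 15, 3, 0 → 5
18 → 14, 15, 3, 0 → 4
14 → 3, 0 → 2
15 → 3, 0 → 2
3 → 0 → 1
0 → none → 0
Sum: 8 + 7 + 6 + 5 + 4 + 2 + 2 + 1 + 0 = 35

35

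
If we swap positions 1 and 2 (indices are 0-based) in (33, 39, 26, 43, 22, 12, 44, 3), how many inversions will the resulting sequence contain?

Positions 1 and 2 hold 39 and 26; after swapping, the array is [33, 26, 39, 43, 22, 12, 44, 3].
For each element, count later entries that are smaller:
33 → 26, 22, 12, 3 → 4
26 → 22, 12, 3 → 3
39 → 22, 12, 3 → 3
43 → 22, 12, 3 → 3
22 → 12, 3 → 2
12 → 3 → 1
44 → 3 → 1
3 → none → 0
Sum: 4 + 3 + 3 + 3 + 2 + 1 + 1 + 0 = 17

17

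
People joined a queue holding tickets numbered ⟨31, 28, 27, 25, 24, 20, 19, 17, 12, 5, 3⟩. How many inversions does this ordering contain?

55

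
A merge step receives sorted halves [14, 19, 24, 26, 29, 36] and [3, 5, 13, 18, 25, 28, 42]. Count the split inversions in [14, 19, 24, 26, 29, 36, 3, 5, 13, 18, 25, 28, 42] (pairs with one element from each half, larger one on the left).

28 split inversions

Take each right-half value and tally the left-half values above it:
r = 3: 14, 19, 24, 26, 29, 36 → 6
r = 5: 14, 19, 24, 26, 29, 36 → 6
r = 13: 14, 19, 24, 26, 29, 36 → 6
r = 18: 19, 24, 26, 29, 36 → 5
r = 25: 26, 29, 36 → 3
r = 28: 29, 36 → 2
r = 42: none → 0
Cross-inversions: 6 + 6 + 6 + 5 + 3 + 2 + 0 = 28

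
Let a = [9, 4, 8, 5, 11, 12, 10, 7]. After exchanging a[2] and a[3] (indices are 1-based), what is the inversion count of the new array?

Positions 2 and 3 hold 4 and 8; after swapping, the array is [9, 8, 4, 5, 11, 12, 10, 7].
Element-by-element contributions:
9 → 8, 4, 5, 7 → 4
8 → 4, 5, 7 → 3
4 → none → 0
5 → none → 0
11 → 10, 7 → 2
12 → 10, 7 → 2
10 → 7 → 1
7 → none → 0
Sum: 4 + 3 + 0 + 0 + 2 + 2 + 1 + 0 = 12

12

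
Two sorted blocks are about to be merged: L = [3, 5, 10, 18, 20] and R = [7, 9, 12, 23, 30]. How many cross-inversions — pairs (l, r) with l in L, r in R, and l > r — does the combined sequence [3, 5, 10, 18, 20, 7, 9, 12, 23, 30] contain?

8

Take each right-half value and tally the left-half values above it:
r = 7: 10, 18, 20 → 3
r = 9: 10, 18, 20 → 3
r = 12: 18, 20 → 2
r = 23: none → 0
r = 30: none → 0
Cross-inversions: 3 + 3 + 2 + 0 + 0 = 8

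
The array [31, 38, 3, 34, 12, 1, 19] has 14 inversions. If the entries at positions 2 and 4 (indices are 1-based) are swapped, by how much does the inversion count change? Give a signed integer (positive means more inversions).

-1

Positions 2 and 4 hold 38 and 34; after swapping, the array is [31, 34, 3, 38, 12, 1, 19].
Sweep left to right; for each value list the smaller values that follow it:
31 → 3, 12, 1, 19 → 4
34 → 3, 12, 1, 19 → 4
3 → 1 → 1
38 → 12, 1, 19 → 3
12 → 1 → 1
1 → none → 0
19 → none → 0
Sum: 4 + 4 + 1 + 3 + 1 + 0 + 0 = 13
Change: 13 − 14 = -1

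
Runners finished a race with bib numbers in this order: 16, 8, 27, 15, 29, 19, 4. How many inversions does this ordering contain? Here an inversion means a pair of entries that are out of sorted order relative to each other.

Sweep left to right; for each value list the smaller values that follow it:
16 → 8, 15, 4 → 3
8 → 4 → 1
27 → 15, 19, 4 → 3
15 → 4 → 1
29 → 19, 4 → 2
19 → 4 → 1
4 → none → 0
Sum: 3 + 1 + 3 + 1 + 2 + 1 + 0 = 11

There are 11 inversions.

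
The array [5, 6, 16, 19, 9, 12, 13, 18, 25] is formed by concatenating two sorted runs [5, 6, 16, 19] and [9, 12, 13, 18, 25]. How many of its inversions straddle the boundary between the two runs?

Count, for every r in R, how many entries of L exceed r:
r = 9: 16, 19 → 2
r = 12: 16, 19 → 2
r = 13: 16, 19 → 2
r = 18: 19 → 1
r = 25: none → 0
Cross-inversions: 2 + 2 + 2 + 1 + 0 = 7

7 cross-inversions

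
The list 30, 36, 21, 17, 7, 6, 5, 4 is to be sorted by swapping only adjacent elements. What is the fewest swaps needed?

Minimum adjacent swaps = number of inversions (each swap of adjacent out-of-order elements removes one inversion and no swap can remove more).
Count inversions — for each element, later elements that are smaller:
30: 21, 17, 7, 6, 5, 4 → 6
36: 21, 17, 7, 6, 5, 4 → 6
21: 17, 7, 6, 5, 4 → 5
17: 7, 6, 5, 4 → 4
7: 6, 5, 4 → 3
6: 5, 4 → 2
5: 4 → 1
4: none → 0
Total inversions: 6 + 6 + 5 + 4 + 3 + 2 + 1 + 0 = 27

27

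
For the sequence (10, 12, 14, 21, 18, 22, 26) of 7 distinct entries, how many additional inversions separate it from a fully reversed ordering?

20

Maximum inversions for 7 distinct elements is C(7, 2) = 7·6/2 = 21.
Current inversions — for each element, count later smaller elements:
10: 0
12: 0
14: 0
21: 1
18: 0
22: 0
26: 0
Current total: 0 + 0 + 0 + 1 + 0 + 0 + 0 = 1
Shortfall: 21 − 1 = 20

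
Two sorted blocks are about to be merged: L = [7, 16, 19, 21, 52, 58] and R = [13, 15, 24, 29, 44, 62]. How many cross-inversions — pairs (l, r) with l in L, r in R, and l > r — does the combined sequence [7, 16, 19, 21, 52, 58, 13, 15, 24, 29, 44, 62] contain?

Take each right-half value and tally the left-half values above it:
r = 13: 16, 19, 21, 52, 58 → 5
r = 15: 16, 19, 21, 52, 58 → 5
r = 24: 52, 58 → 2
r = 29: 52, 58 → 2
r = 44: 52, 58 → 2
r = 62: none → 0
Cross-inversions: 5 + 5 + 2 + 2 + 2 + 0 = 16

16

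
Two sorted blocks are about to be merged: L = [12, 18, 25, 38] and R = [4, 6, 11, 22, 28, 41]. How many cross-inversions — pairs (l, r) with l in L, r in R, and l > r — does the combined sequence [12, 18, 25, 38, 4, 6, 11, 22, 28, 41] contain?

Split inversions: 15

Take each right-half value and tally the left-half values above it:
r = 4: 12, 18, 25, 38 → 4
r = 6: 12, 18, 25, 38 → 4
r = 11: 12, 18, 25, 38 → 4
r = 22: 25, 38 → 2
r = 28: 38 → 1
r = 41: none → 0
Cross-inversions: 4 + 4 + 4 + 2 + 1 + 0 = 15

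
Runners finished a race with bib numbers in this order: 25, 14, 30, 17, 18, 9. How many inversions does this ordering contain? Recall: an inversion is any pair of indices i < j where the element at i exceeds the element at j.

Count, for each position, how many later elements it exceeds:
25 → 14, 17, 18, 9 → 4
14 → 9 → 1
30 → 17, 18, 9 → 3
17 → 9 → 1
18 → 9 → 1
9 → none → 0
Sum: 4 + 1 + 3 + 1 + 1 + 0 = 10

Inversions: 10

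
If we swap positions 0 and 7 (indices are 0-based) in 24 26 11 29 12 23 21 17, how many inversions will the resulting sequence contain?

Inversions: 12

Positions 0 and 7 hold 24 and 17; after swapping, the array is [17, 26, 11, 29, 12, 23, 21, 24].
Element-by-element contributions:
17: 2
26: 5
11: 0
29: 4
12: 0
23: 1
21: 0
24: 0
Sum: 2 + 5 + 0 + 4 + 0 + 1 + 0 + 0 = 12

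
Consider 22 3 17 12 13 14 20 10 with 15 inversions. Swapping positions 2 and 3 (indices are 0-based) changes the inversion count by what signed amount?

-1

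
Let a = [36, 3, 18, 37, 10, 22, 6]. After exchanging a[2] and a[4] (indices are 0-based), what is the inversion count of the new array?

Positions 2 and 4 hold 18 and 10; after swapping, the array is [36, 3, 10, 37, 18, 22, 6].
Sweep left to right; for each value list the smaller values that follow it:
36: 5
3: 0
10: 1
37: 3
18: 1
22: 1
6: 0
Sum: 5 + 0 + 1 + 3 + 1 + 1 + 0 = 11

11 inversions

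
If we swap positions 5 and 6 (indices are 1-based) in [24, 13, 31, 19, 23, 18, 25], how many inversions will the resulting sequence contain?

9 inversions

Positions 5 and 6 hold 23 and 18; after swapping, the array is [24, 13, 31, 19, 18, 23, 25].
Sweep left to right; for each value list the smaller values that follow it:
24 → 13, 19, 18, 23 → 4
13 → none → 0
31 → 19, 18, 23, 25 → 4
19 → 18 → 1
18 → none → 0
23 → none → 0
25 → none → 0
Sum: 4 + 0 + 4 + 1 + 0 + 0 + 0 = 9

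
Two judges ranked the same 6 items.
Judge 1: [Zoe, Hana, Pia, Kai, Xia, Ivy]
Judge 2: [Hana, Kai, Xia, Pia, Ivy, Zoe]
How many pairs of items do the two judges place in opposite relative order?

7

Assign each item its position (1..6) in the first ordering, then rewrite the second ordering as that position sequence:
positions: Zoe→1, Hana→2, Pia→3, Kai→4, Xia→5, Ivy→6
second ordering as positions: [2, 4, 5, 3, 6, 1]
Discordant pairs = inversions in this position sequence.
2: 1 → 1
4: 3, 1 → 2
5: 3, 1 → 2
3: 1 → 1
6: 1 → 1
1: 0
Total: 1 + 2 + 2 + 1 + 1 + 0 = 7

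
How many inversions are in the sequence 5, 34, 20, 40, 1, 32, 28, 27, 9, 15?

26

Sweep left to right; for each value list the smaller values that follow it:
5 → 1 → 1
34 → 20, 1, 32, 28, 27, 9, 15 → 7
20 → 1, 9, 15 → 3
40 → 1, 32, 28, 27, 9, 15 → 6
1 → none → 0
32 → 28, 27, 9, 15 → 4
28 → 27, 9, 15 → 3
27 → 9, 15 → 2
9 → none → 0
15 → none → 0
Sum: 1 + 7 + 3 + 6 + 0 + 4 + 3 + 2 + 0 + 0 = 26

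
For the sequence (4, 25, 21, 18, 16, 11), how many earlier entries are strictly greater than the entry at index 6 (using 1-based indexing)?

4

The element at index 6 is 11.
Elements before it: 4, 25, 21, 18, 16
Those larger than 11: 25, 21, 18, 16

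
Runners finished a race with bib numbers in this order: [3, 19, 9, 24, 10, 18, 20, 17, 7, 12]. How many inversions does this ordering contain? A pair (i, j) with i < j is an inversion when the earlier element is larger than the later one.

22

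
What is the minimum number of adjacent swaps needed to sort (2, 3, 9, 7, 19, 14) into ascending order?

The minimum number of adjacent swaps to sort an array equals its inversion count, since every such swap removes exactly one inversion.
Count inversions — for each element, later elements that are smaller:
2: none → 0
3: none → 0
9: 7 → 1
7: none → 0
19: 14 → 1
14: none → 0
Total inversions: 0 + 0 + 1 + 0 + 1 + 0 = 2

Adjacent swaps: 2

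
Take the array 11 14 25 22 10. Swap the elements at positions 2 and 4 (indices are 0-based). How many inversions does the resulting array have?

2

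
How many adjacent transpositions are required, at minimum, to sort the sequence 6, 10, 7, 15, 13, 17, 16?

Adjacent swaps: 3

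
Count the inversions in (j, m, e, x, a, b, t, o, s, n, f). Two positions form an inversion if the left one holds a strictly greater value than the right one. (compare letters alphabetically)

26

Sweep left to right; for each value list the smaller values that follow it:
j → e, a, b, f → 4
m → e, a, b, f → 4
e → a, b → 2
x → a, b, t, o, s, n, f → 7
a → none → 0
b → none → 0
t → o, s, n, f → 4
o → n, f → 2
s → n, f → 2
n → f → 1
f → none → 0
Sum: 4 + 4 + 2 + 7 + 0 + 0 + 4 + 2 + 2 + 1 + 0 = 26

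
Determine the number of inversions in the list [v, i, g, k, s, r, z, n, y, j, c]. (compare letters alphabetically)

29

Element-by-element contributions:
v: 8
i: 2
g: 1
k: 2
s: 4
r: 3
z: 4
n: 2
y: 2
j: 1
c: 0
Sum: 8 + 2 + 1 + 2 + 4 + 3 + 4 + 2 + 2 + 1 + 0 = 29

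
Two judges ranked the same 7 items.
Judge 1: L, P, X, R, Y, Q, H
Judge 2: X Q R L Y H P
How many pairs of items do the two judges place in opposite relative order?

Assign each item its position (1..7) in the first ordering, then rewrite the second ordering as that position sequence:
positions: L→1, P→2, X→3, R→4, Y→5, Q→6, H→7
second ordering as positions: [3, 6, 4, 1, 5, 7, 2]
Discordant pairs = inversions in this position sequence.
3: 1, 2 → 2
6: 4, 1, 5, 2 → 4
4: 1, 2 → 2
1: 0
5: 2 → 1
7: 2 → 1
2: 0
Total: 2 + 4 + 2 + 0 + 1 + 1 + 0 = 10

10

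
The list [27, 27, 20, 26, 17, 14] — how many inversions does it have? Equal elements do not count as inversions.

Element-by-element contributions:
27 → 20, 26, 17, 14 → 4
27 → 20, 26, 17, 14 → 4
20 → 17, 14 → 2
26 → 17, 14 → 2
17 → 14 → 1
14 → none → 0
Sum: 4 + 4 + 2 + 2 + 1 + 0 = 13

13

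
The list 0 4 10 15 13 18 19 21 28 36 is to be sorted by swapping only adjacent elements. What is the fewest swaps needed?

1

The minimum number of adjacent swaps to sort an array equals its inversion count, since every such swap removes exactly one inversion.
Count inversions — for each element, later elements that are smaller:
0: none → 0
4: none → 0
10: none → 0
15: 13 → 1
13: none → 0
18: none → 0
19: none → 0
21: none → 0
28: none → 0
36: none → 0
Total inversions: 0 + 0 + 0 + 1 + 0 + 0 + 0 + 0 + 0 + 0 = 1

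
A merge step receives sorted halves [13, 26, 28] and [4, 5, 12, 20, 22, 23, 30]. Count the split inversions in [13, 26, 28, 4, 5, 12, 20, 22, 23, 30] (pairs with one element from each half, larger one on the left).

Take each right-half value and tally the left-half values above it:
r = 4: 13, 26, 28 → 3
r = 5: 13, 26, 28 → 3
r = 12: 13, 26, 28 → 3
r = 20: 26, 28 → 2
r = 22: 26, 28 → 2
r = 23: 26, 28 → 2
r = 30: none → 0
Cross-inversions: 3 + 3 + 3 + 2 + 2 + 2 + 0 = 15

Cross-inversions: 15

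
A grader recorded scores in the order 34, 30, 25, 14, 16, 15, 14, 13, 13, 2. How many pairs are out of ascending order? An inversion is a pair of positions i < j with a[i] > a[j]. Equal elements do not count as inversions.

41

Count, for each position, how many later elements it exceeds:
34: 9
30: 8
25: 7
14: 3
16: 5
15: 4
14: 3
13: 1
13: 1
2: 0
Sum: 9 + 8 + 7 + 3 + 5 + 4 + 3 + 1 + 1 + 0 = 41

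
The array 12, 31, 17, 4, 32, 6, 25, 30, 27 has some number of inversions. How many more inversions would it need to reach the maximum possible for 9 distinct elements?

21 inversions short

Maximum inversions for 9 distinct elements is C(9, 2) = 9·8/2 = 36.
Current inversions — for each element, count later smaller elements:
12: 2
31: 6
17: 2
4: 0
32: 4
6: 0
25: 0
30: 1
27: 0
Current total: 2 + 6 + 2 + 0 + 4 + 0 + 0 + 1 + 0 = 15
Shortfall: 36 − 15 = 21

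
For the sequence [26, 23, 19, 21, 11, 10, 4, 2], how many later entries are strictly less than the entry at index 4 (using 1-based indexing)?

4 such elements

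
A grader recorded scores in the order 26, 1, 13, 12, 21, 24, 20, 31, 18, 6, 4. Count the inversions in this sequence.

Element-by-element contributions:
26 → 1, 13, 12, 21, 24, 20, 18, 6, 4 → 9
1 → none → 0
13 → 12, 6, 4 → 3
12 → 6, 4 → 2
21 → 20, 18, 6, 4 → 4
24 → 20, 18, 6, 4 → 4
20 → 18, 6, 4 → 3
31 → 18, 6, 4 → 3
18 → 6, 4 → 2
6 → 4 → 1
4 → none → 0
Sum: 9 + 0 + 3 + 2 + 4 + 4 + 3 + 3 + 2 + 1 + 0 = 31

There are 31 inversions.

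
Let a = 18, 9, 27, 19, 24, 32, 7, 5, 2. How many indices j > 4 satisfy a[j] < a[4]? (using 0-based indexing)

The element at index 4 is 24.
Elements after it: 32, 7, 5, 2
Those smaller than 24: 7, 5, 2

3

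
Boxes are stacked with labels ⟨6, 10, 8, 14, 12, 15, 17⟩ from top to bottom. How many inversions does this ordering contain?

2 inversions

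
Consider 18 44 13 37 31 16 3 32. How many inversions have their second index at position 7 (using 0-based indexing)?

2 such elements

The element at index 7 is 32.
Elements before it: 18, 44, 13, 37, 31, 16, 3
Those larger than 32: 44, 37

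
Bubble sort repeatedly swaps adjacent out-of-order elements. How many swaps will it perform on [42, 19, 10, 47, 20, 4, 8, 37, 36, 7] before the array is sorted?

28

The minimum number of adjacent swaps to sort an array equals its inversion count, since every such swap removes exactly one inversion.
Count inversions — for each element, later elements that are smaller:
42: 19, 10, 20, 4, 8, 37, 36, 7 → 8
19: 10, 4, 8, 7 → 4
10: 4, 8, 7 → 3
47: 20, 4, 8, 37, 36, 7 → 6
20: 4, 8, 7 → 3
4: none → 0
8: 7 → 1
37: 36, 7 → 2
36: 7 → 1
7: none → 0
Total inversions: 8 + 4 + 3 + 6 + 3 + 0 + 1 + 2 + 1 + 0 = 28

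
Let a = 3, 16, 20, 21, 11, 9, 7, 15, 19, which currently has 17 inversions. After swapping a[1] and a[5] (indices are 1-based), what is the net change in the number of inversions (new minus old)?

+1

Positions 1 and 5 hold 3 and 11; after swapping, the array is [11, 16, 20, 21, 3, 9, 7, 15, 19].
Sweep left to right; for each value list the smaller values that follow it:
11: 3
16: 4
20: 5
21: 5
3: 0
9: 1
7: 0
15: 0
19: 0
Sum: 3 + 4 + 5 + 5 + 0 + 1 + 0 + 0 + 0 = 18
Change: 18 − 17 = +1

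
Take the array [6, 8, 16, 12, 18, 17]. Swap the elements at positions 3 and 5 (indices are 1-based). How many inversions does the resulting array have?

Positions 3 and 5 hold 16 and 18; after swapping, the array is [6, 8, 18, 12, 16, 17].
Sweep left to right; for each value list the smaller values that follow it:
6: 0
8: 0
18: 3
12: 0
16: 0
17: 0
Sum: 0 + 0 + 3 + 0 + 0 + 0 = 3

Inversions: 3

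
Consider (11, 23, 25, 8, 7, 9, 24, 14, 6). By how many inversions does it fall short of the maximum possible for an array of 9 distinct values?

14

Maximum inversions for 9 distinct elements is C(9, 2) = 9·8/2 = 36.
Current inversions — for each element, count later smaller elements:
11: 4
23: 5
25: 6
8: 2
7: 1
9: 1
24: 2
14: 1
6: 0
Current total: 4 + 5 + 6 + 2 + 1 + 1 + 2 + 1 + 0 = 22
Shortfall: 36 − 22 = 14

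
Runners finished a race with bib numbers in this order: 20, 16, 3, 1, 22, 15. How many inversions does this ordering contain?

Element-by-element contributions:
20: 4
16: 3
3: 1
1: 0
22: 1
15: 0
Sum: 4 + 3 + 1 + 0 + 1 + 0 = 9

9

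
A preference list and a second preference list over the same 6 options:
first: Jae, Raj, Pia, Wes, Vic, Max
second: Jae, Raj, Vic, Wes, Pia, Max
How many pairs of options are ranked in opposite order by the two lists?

Assign each item its position (1..6) in the first ordering, then rewrite the second ordering as that position sequence:
positions: Jae→1, Raj→2, Pia→3, Wes→4, Vic→5, Max→6
second ordering as positions: [1, 2, 5, 4, 3, 6]
Discordant pairs = inversions in this position sequence.
1: 0
2: 0
5: 4, 3 → 2
4: 3 → 1
3: 0
6: 0
Total: 0 + 0 + 2 + 1 + 0 + 0 = 3

There are 3 pairs.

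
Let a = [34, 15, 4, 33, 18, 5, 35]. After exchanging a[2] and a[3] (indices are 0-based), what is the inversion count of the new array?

Positions 2 and 3 hold 4 and 33; after swapping, the array is [34, 15, 33, 4, 18, 5, 35].
Count, for each position, how many later elements it exceeds:
34 → 15, 33, 4, 18, 5 → 5
15 → 4, 5 → 2
33 → 4, 18, 5 → 3
4 → none → 0
18 → 5 → 1
5 → none → 0
35 → none → 0
Sum: 5 + 2 + 3 + 0 + 1 + 0 + 0 = 11

There are 11 inversions.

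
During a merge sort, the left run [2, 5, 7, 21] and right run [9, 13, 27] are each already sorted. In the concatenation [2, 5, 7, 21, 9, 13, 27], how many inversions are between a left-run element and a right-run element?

2 cross-inversions

Count, for every r in R, how many entries of L exceed r:
r = 9: 21 → 1
r = 13: 21 → 1
r = 27: none → 0
Cross-inversions: 1 + 1 + 0 = 2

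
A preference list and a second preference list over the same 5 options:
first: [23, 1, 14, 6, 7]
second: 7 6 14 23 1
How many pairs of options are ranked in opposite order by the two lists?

Assign each item its position (1..5) in the first ordering, then rewrite the second ordering as that position sequence:
positions: 23→1, 1→2, 14→3, 6→4, 7→5
second ordering as positions: [5, 4, 3, 1, 2]
Discordant pairs = inversions in this position sequence.
5: 4, 3, 1, 2 → 4
4: 3, 1, 2 → 3
3: 1, 2 → 2
1: 0
2: 0
Total: 4 + 3 + 2 + 0 + 0 = 9

9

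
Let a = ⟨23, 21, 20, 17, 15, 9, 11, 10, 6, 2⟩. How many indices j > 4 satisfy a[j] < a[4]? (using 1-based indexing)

The element at index 4 is 17.
Elements after it: 15, 9, 11, 10, 6, 2
Those smaller than 17: 15, 9, 11, 10, 6, 2

6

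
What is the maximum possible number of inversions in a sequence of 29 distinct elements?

406 inversions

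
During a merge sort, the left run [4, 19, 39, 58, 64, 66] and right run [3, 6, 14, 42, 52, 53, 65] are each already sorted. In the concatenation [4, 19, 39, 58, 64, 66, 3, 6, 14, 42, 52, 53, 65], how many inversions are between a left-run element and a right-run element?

26 split inversions

Count, for every r in R, how many entries of L exceed r:
r = 3: 4, 19, 39, 58, 64, 66 → 6
r = 6: 19, 39, 58, 64, 66 → 5
r = 14: 19, 39, 58, 64, 66 → 5
r = 42: 58, 64, 66 → 3
r = 52: 58, 64, 66 → 3
r = 53: 58, 64, 66 → 3
r = 65: 66 → 1
Cross-inversions: 6 + 5 + 5 + 3 + 3 + 3 + 1 = 26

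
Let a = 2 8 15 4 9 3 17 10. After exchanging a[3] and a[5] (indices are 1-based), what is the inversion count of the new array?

Positions 3 and 5 hold 15 and 9; after swapping, the array is [2, 8, 9, 4, 15, 3, 17, 10].
For each element, count later entries that are smaller:
2: 0
8: 2
9: 2
4: 1
15: 2
3: 0
17: 1
10: 0
Sum: 0 + 2 + 2 + 1 + 2 + 0 + 1 + 0 = 8

8 inversions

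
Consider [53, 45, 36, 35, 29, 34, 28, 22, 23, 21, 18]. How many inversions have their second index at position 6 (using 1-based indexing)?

4

The element at index 6 is 34.
Elements before it: 53, 45, 36, 35, 29
Those larger than 34: 53, 45, 36, 35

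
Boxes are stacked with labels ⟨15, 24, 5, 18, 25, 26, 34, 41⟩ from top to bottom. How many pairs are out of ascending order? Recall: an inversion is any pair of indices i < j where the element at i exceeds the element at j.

Out-of-order pairs: 3

For each element, count later entries that are smaller:
15: 1
24: 2
5: 0
18: 0
25: 0
26: 0
34: 0
41: 0
Sum: 1 + 2 + 0 + 0 + 0 + 0 + 0 + 0 = 3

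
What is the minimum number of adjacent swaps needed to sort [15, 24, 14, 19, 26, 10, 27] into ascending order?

8

Each adjacent swap fixes exactly one inversion, so the minimum swap count equals the number of inversions.
Count inversions — for each element, later elements that are smaller:
15: 14, 10 → 2
24: 14, 19, 10 → 3
14: 10 → 1
19: 10 → 1
26: 10 → 1
10: none → 0
27: none → 0
Total inversions: 2 + 3 + 1 + 1 + 1 + 0 + 0 = 8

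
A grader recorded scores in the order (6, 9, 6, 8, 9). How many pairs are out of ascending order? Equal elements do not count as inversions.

2 out-of-order pairs

Element-by-element contributions:
6: 0
9: 2
6: 0
8: 0
9: 0
Sum: 0 + 2 + 0 + 0 + 0 = 2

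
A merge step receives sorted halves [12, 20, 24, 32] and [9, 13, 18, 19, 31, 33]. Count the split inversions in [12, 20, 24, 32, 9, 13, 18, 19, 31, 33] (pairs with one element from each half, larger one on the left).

14 split inversions

For each element r of the right run, count left-run elements greater than r:
r = 9: 12, 20, 24, 32 → 4
r = 13: 20, 24, 32 → 3
r = 18: 20, 24, 32 → 3
r = 19: 20, 24, 32 → 3
r = 31: 32 → 1
r = 33: none → 0
Cross-inversions: 4 + 3 + 3 + 3 + 1 + 0 = 14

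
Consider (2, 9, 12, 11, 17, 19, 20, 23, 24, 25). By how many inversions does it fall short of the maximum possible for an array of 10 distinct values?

Maximum inversions for 10 distinct elements is C(10, 2) = 10·9/2 = 45.
Current inversions — for each element, count later smaller elements:
2: 0
9: 0
12: 1
11: 0
17: 0
19: 0
20: 0
23: 0
24: 0
25: 0
Current total: 0 + 0 + 1 + 0 + 0 + 0 + 0 + 0 + 0 + 0 = 1
Shortfall: 45 − 1 = 44

44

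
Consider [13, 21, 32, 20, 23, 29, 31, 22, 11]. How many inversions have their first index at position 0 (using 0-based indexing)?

The element at index 0 is 13.
Elements after it: 21, 32, 20, 23, 29, 31, 22, 11
Those smaller than 13: 11

1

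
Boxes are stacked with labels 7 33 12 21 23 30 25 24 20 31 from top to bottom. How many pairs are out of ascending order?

Sweep left to right; for each value list the smaller values that follow it:
7 → none → 0
33 → 12, 21, 23, 30, 25, 24, 20, 31 → 8
12 → none → 0
21 → 20 → 1
23 → 20 → 1
30 → 25, 24, 20 → 3
25 → 24, 20 → 2
24 → 20 → 1
20 → none → 0
31 → none → 0
Sum: 0 + 8 + 0 + 1 + 1 + 3 + 2 + 1 + 0 + 0 = 16

16 inversions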